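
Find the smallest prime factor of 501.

501 is odd.
Digit sum 6, divisible by 3.

3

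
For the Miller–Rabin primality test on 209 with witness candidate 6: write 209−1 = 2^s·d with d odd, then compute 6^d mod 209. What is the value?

209 − 1 = 208 = 2^4 · 13, so d = 13.
6^1 ≡ 6 (mod 209)
6^2 ≡ 6^2 = 36 ≡ 36 (mod 209)
6^4 ≡ 36^2 = 1296 ≡ 42 (mod 209)
6^8 ≡ 42^2 = 1764 ≡ 92 (mod 209)
13 = 8 + 4 + 1 in binary powers of 2.
So 6^13 ≡ 92 · 42 · 6 ≡ 194 (mod 209).
Squaring chain: 194 → 16 → 47 → 119; never reaches −1, so base 6 is a Miller–Rabin witness that 209 is composite.

194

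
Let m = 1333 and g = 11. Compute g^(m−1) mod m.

78

11^1 ≡ 11 (mod 1333)
11^2 ≡ 11^2 = 121 ≡ 121 (mod 1333)
11^4 ≡ 121^2 = 14641 ≡ 1311 (mod 1333)
11^8 ≡ 1311^2 = 1718721 ≡ 484 (mod 1333)
11^16 ≡ 484^2 = 234256 ≡ 981 (mod 1333)
11^32 ≡ 981^2 = 962361 ≡ 1268 (mod 1333)
11^64 ≡ 1268^2 = 1607824 ≡ 226 (mod 1333)
11^128 ≡ 226^2 = 51076 ≡ 422 (mod 1333)
11^256 ≡ 422^2 = 178084 ≡ 795 (mod 1333)
11^512 ≡ 795^2 = 632025 ≡ 183 (mod 1333)
11^1024 ≡ 183^2 = 33489 ≡ 164 (mod 1333)
1332 = 1024 + 256 + 32 + 16 + 4 in binary powers of 2.
So 11^1332 ≡ 164 · 795 · 1268 · 981 · 1311 ≡ 78 (mod 1333).
Since 78 ≠ 1, base 11 is a Fermat witness: 1333 is composite.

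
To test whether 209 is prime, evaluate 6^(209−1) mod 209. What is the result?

6^1 ≡ 6 (mod 209)
6^2 ≡ 6^2 = 36 ≡ 36 (mod 209)
6^4 ≡ 36^2 = 1296 ≡ 42 (mod 209)
6^8 ≡ 42^2 = 1764 ≡ 92 (mod 209)
6^16 ≡ 92^2 = 8464 ≡ 104 (mod 209)
6^32 ≡ 104^2 = 10816 ≡ 157 (mod 209)
6^64 ≡ 157^2 = 24649 ≡ 196 (mod 209)
6^128 ≡ 196^2 = 38416 ≡ 169 (mod 209)
208 = 128 + 64 + 16 in binary powers of 2.
So 6^208 ≡ 169 · 196 · 104 ≡ 158 (mod 209).
Since 158 ≠ 1, base 6 is a Fermat witness: 209 is composite.

158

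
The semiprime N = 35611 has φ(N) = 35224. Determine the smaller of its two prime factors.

149

φ(n) = (p−1)(q−1) = n − (p+q) + 1, so p + q = 35611 − 35224 + 1 = 388.
p and q are the roots of t² − 388t + 35611 = 0.
Discriminant: 388² − 4·35611 = 150544 − 142444 = 8100; √8100 = 90.
q = (388 − 90)/2 = 149, p = (388 + 90)/2 = 239.
Check: 149 · 239 = 35611.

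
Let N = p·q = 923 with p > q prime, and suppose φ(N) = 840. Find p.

φ(n) = (p−1)(q−1) = n − (p+q) + 1, so p + q = 923 − 840 + 1 = 84.
p and q are the roots of t² − 84t + 923 = 0.
Discriminant: 84² − 4·923 = 7056 − 3692 = 3364; √3364 = 58.
q = (84 − 58)/2 = 13, p = (84 + 58)/2 = 71.
Check: 13 · 71 = 923.

71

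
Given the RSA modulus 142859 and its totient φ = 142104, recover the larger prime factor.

383

φ(n) = (p−1)(q−1) = n − (p+q) + 1, so p + q = 142859 − 142104 + 1 = 756.
p and q are the roots of t² − 756t + 142859 = 0.
Discriminant: 756² − 4·142859 = 571536 − 571436 = 100; √100 = 10.
q = (756 − 10)/2 = 373, p = (756 + 10)/2 = 383.
Check: 373 · 383 = 142859.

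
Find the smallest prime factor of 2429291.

41

2429291 is odd.
Digit sum 29, not divisible by 3.
Ends in 1: not divisible by 5.
7: 2429291 = 7·347041 + 4
11: 2429291 = 11·220844 + 7
13: 2429291 = 13·186868 + 7
17: 2429291 = 17·142899 + 8
19: 2429291 = 19·127857 + 8
23: 2429291 = 23·105621 + 8
29: 2429291 = 29·83768 + 19
31: 2429291 = 31·78364 + 7
37: 2429291 = 37·65656 + 19
41: 2429291 = 41·59251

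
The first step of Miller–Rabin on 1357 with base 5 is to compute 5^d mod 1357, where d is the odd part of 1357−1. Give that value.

1357 − 1 = 1356 = 2^2 · 339, so d = 339.
5^1 ≡ 5 (mod 1357)
5^2 ≡ 5^2 = 25 ≡ 25 (mod 1357)
5^4 ≡ 25^2 = 625 ≡ 625 (mod 1357)
5^8 ≡ 625^2 = 390625 ≡ 1166 (mod 1357)
5^16 ≡ 1166^2 = 1359556 ≡ 1199 (mod 1357)
5^32 ≡ 1199^2 = 1437601 ≡ 538 (mod 1357)
5^64 ≡ 538^2 = 289444 ≡ 403 (mod 1357)
5^128 ≡ 403^2 = 162409 ≡ 926 (mod 1357)
5^256 ≡ 926^2 = 857476 ≡ 1209 (mod 1357)
339 = 256 + 64 + 16 + 2 + 1 in binary powers of 2.
So 5^339 ≡ 1209 · 403 · 1199 · 25 · 5 ≡ 724 (mod 1357).
Squaring chain: 724 → 374; never reaches −1, so base 5 is a Miller–Rabin witness that 1357 is composite.

724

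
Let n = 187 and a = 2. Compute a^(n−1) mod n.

2^1 ≡ 2 (mod 187)
2^2 ≡ 2^2 = 4 ≡ 4 (mod 187)
2^4 ≡ 4^2 = 16 ≡ 16 (mod 187)
2^8 ≡ 16^2 = 256 ≡ 69 (mod 187)
2^16 ≡ 69^2 = 4761 ≡ 86 (mod 187)
2^32 ≡ 86^2 = 7396 ≡ 103 (mod 187)
2^64 ≡ 103^2 = 10609 ≡ 137 (mod 187)
2^128 ≡ 137^2 = 18769 ≡ 69 (mod 187)
186 = 128 + 32 + 16 + 8 + 2 in binary powers of 2.
So 2^186 ≡ 69 · 103 · 86 · 69 · 4 ≡ 174 (mod 187).
Since 174 ≠ 1, base 2 is a Fermat witness: 187 is composite.

174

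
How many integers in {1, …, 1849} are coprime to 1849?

Factor: 1849 = 43^2.
φ(1849) = 43^1·(43−1) = 1806.

1806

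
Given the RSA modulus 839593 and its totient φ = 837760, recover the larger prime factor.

953

φ(n) = (p−1)(q−1) = n − (p+q) + 1, so p + q = 839593 − 837760 + 1 = 1834.
p and q are the roots of t² − 1834t + 839593 = 0.
Discriminant: 1834² − 4·839593 = 3363556 − 3358372 = 5184; √5184 = 72.
q = (1834 − 72)/2 = 881, p = (1834 + 72)/2 = 953.
Check: 881 · 953 = 839593.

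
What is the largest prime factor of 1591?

43

1591 = 37 · 43
43 is prime.
So 1591 = 37 · 43; the largest prime factor is 43.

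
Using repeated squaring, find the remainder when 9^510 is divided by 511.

9^1 ≡ 9 (mod 511)
9^2 ≡ 9^2 = 81 ≡ 81 (mod 511)
9^4 ≡ 81^2 = 6561 ≡ 429 (mod 511)
9^8 ≡ 429^2 = 184041 ≡ 81 (mod 511)
9^16 ≡ 81^2 = 6561 ≡ 429 (mod 511)
9^32 ≡ 429^2 = 184041 ≡ 81 (mod 511)
9^64 ≡ 81^2 = 6561 ≡ 429 (mod 511)
9^128 ≡ 429^2 = 184041 ≡ 81 (mod 511)
9^256 ≡ 81^2 = 6561 ≡ 429 (mod 511)
510 = 256 + 128 + 64 + 32 + 16 + 8 + 4 + 2 in binary powers of 2.
So 9^510 ≡ 429 · 81 · 429 · 81 · 429 · 81 · 429 · 81 ≡ 1 (mod 511).
Since the result is 1, base 9 gives no evidence that 511 is composite.

1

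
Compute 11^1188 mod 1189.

1009

11^1 ≡ 11 (mod 1189)
11^2 ≡ 11^2 = 121 ≡ 121 (mod 1189)
11^4 ≡ 121^2 = 14641 ≡ 373 (mod 1189)
11^8 ≡ 373^2 = 139129 ≡ 16 (mod 1189)
11^16 ≡ 16^2 = 256 ≡ 256 (mod 1189)
11^32 ≡ 256^2 = 65536 ≡ 141 (mod 1189)
11^64 ≡ 141^2 = 19881 ≡ 857 (mod 1189)
11^128 ≡ 857^2 = 734449 ≡ 836 (mod 1189)
11^256 ≡ 836^2 = 698896 ≡ 953 (mod 1189)
11^512 ≡ 953^2 = 908209 ≡ 1002 (mod 1189)
11^1024 ≡ 1002^2 = 1004004 ≡ 488 (mod 1189)
1188 = 1024 + 128 + 32 + 4 in binary powers of 2.
So 11^1188 ≡ 488 · 836 · 141 · 373 ≡ 1009 (mod 1189).
Since 1009 ≠ 1, base 11 is a Fermat witness: 1189 is composite.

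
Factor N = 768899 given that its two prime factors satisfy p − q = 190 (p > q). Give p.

Since p = q + 190, we have 768899 = q(q + 190), so q² + 190q − 768899 = 0.
Discriminant: 190² + 4·768899 = 36100 + 3075596 = 3111696; √3111696 = 1764.
q = (−190 + 1764)/2 = 787, and p = q + 190 = 977.
Check: 787 · 977 = 768899.

977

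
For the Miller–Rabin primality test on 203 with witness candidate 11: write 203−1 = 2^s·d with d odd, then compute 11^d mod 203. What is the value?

203 − 1 = 202 = 2^1 · 101, so d = 101.
11^1 ≡ 11 (mod 203)
11^2 ≡ 11^2 = 121 ≡ 121 (mod 203)
11^4 ≡ 121^2 = 14641 ≡ 25 (mod 203)
11^8 ≡ 25^2 = 625 ≡ 16 (mod 203)
11^16 ≡ 16^2 = 256 ≡ 53 (mod 203)
11^32 ≡ 53^2 = 2809 ≡ 170 (mod 203)
11^64 ≡ 170^2 = 28900 ≡ 74 (mod 203)
101 = 64 + 32 + 4 + 1 in binary powers of 2.
So 11^101 ≡ 74 · 170 · 25 · 11 ≡ 177 (mod 203).
Squaring chain: 177; never reaches −1, so base 11 is a Miller–Rabin witness that 203 is composite.

177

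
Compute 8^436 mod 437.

334

8^1 ≡ 8 (mod 437)
8^2 ≡ 8^2 = 64 ≡ 64 (mod 437)
8^4 ≡ 64^2 = 4096 ≡ 163 (mod 437)
8^8 ≡ 163^2 = 26569 ≡ 349 (mod 437)
8^16 ≡ 349^2 = 121801 ≡ 315 (mod 437)
8^32 ≡ 315^2 = 99225 ≡ 26 (mod 437)
8^64 ≡ 26^2 = 676 ≡ 239 (mod 437)
8^128 ≡ 239^2 = 57121 ≡ 311 (mod 437)
8^256 ≡ 311^2 = 96721 ≡ 144 (mod 437)
436 = 256 + 128 + 32 + 16 + 4 in binary powers of 2.
So 8^436 ≡ 144 · 311 · 26 · 315 · 163 ≡ 334 (mod 437).
Since 334 ≠ 1, base 8 is a Fermat witness: 437 is composite.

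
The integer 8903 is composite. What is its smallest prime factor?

29

8903 is odd.
Digit sum 20, not divisible by 3.
Ends in 3: not divisible by 5.
7: 8903 = 7·1271 + 6
11: 8903 = 11·809 + 4
13: 8903 = 13·684 + 11
17: 8903 = 17·523 + 12
19: 8903 = 19·468 + 11
23: 8903 = 23·387 + 2
29: 8903 = 29·307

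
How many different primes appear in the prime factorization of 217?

217 = 7 · 31
217 = 7 · 31, which has 2 distinct prime factors.

2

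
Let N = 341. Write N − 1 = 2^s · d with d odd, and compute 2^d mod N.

341 − 1 = 340 = 2^2 · 85, so d = 85.
2^1 ≡ 2 (mod 341)
2^2 ≡ 2^2 = 4 ≡ 4 (mod 341)
2^4 ≡ 4^2 = 16 ≡ 16 (mod 341)
2^8 ≡ 16^2 = 256 ≡ 256 (mod 341)
2^16 ≡ 256^2 = 65536 ≡ 64 (mod 341)
2^32 ≡ 64^2 = 4096 ≡ 4 (mod 341)
2^64 ≡ 4^2 = 16 ≡ 16 (mod 341)
85 = 64 + 16 + 4 + 1 in binary powers of 2.
So 2^85 ≡ 16 · 64 · 16 · 2 ≡ 32 (mod 341).
Squaring chain: 32 → 1; never reaches −1, so base 2 is a Miller–Rabin witness that 341 is composite.

32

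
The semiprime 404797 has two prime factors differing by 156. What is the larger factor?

719

Since p = q + 156, we have 404797 = q(q + 156), so q² + 156q − 404797 = 0.
Discriminant: 156² + 4·404797 = 24336 + 1619188 = 1643524; √1643524 = 1282.
q = (−156 + 1282)/2 = 563, and p = q + 156 = 719.
Check: 563 · 719 = 404797.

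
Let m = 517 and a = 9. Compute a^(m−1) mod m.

9^1 ≡ 9 (mod 517)
9^2 ≡ 9^2 = 81 ≡ 81 (mod 517)
9^4 ≡ 81^2 = 6561 ≡ 357 (mod 517)
9^8 ≡ 357^2 = 127449 ≡ 267 (mod 517)
9^16 ≡ 267^2 = 71289 ≡ 460 (mod 517)
9^32 ≡ 460^2 = 211600 ≡ 147 (mod 517)
9^64 ≡ 147^2 = 21609 ≡ 412 (mod 517)
9^128 ≡ 412^2 = 169744 ≡ 168 (mod 517)
9^256 ≡ 168^2 = 28224 ≡ 306 (mod 517)
9^512 ≡ 306^2 = 93636 ≡ 59 (mod 517)
516 = 512 + 4 in binary powers of 2.
So 9^516 ≡ 59 · 357 ≡ 383 (mod 517).
Since 383 ≠ 1, base 9 is a Fermat witness: 517 is composite.

383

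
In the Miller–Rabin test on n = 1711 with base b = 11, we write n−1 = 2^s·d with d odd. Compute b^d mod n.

1711 − 1 = 1710 = 2^1 · 855, so d = 855.
11^1 ≡ 11 (mod 1711)
11^2 ≡ 11^2 = 121 ≡ 121 (mod 1711)
11^4 ≡ 121^2 = 14641 ≡ 953 (mod 1711)
11^8 ≡ 953^2 = 908209 ≡ 1379 (mod 1711)
11^16 ≡ 1379^2 = 1901641 ≡ 720 (mod 1711)
11^32 ≡ 720^2 = 518400 ≡ 1678 (mod 1711)
11^64 ≡ 1678^2 = 2815684 ≡ 1089 (mod 1711)
11^128 ≡ 1089^2 = 1185921 ≡ 198 (mod 1711)
11^256 ≡ 198^2 = 39204 ≡ 1562 (mod 1711)
11^512 ≡ 1562^2 = 2439844 ≡ 1669 (mod 1711)
855 = 512 + 256 + 64 + 16 + 4 + 2 + 1 in binary powers of 2.
So 11^855 ≡ 1669 · 1562 · 1089 · 720 · 953 · 121 · 11 ≡ 1294 (mod 1711).
Squaring chain: 1294; never reaches −1, so base 11 is a Miller–Rabin witness that 1711 is composite.

1294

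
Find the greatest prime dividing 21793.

21793 = 19 · 1147
1147 = 31 · 37
37 is prime.
So 21793 = 19 · 31 · 37; the largest prime factor is 37.

37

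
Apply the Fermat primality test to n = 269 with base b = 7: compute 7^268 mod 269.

1

7^1 ≡ 7 (mod 269)
7^2 ≡ 7^2 = 49 ≡ 49 (mod 269)
7^4 ≡ 49^2 = 2401 ≡ 249 (mod 269)
7^8 ≡ 249^2 = 62001 ≡ 131 (mod 269)
7^16 ≡ 131^2 = 17161 ≡ 214 (mod 269)
7^32 ≡ 214^2 = 45796 ≡ 66 (mod 269)
7^64 ≡ 66^2 = 4356 ≡ 52 (mod 269)
7^128 ≡ 52^2 = 2704 ≡ 14 (mod 269)
7^256 ≡ 14^2 = 196 ≡ 196 (mod 269)
268 = 256 + 8 + 4 in binary powers of 2.
So 7^268 ≡ 196 · 131 · 249 ≡ 1 (mod 269).
Since the result is 1, base 7 gives no evidence that 269 is composite.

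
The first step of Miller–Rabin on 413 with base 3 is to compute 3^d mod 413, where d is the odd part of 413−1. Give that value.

262

413 − 1 = 412 = 2^2 · 103, so d = 103.
3^1 ≡ 3 (mod 413)
3^2 ≡ 3^2 = 9 ≡ 9 (mod 413)
3^4 ≡ 9^2 = 81 ≡ 81 (mod 413)
3^8 ≡ 81^2 = 6561 ≡ 366 (mod 413)
3^16 ≡ 366^2 = 133956 ≡ 144 (mod 413)
3^32 ≡ 144^2 = 20736 ≡ 86 (mod 413)
3^64 ≡ 86^2 = 7396 ≡ 375 (mod 413)
103 = 64 + 32 + 4 + 2 + 1 in binary powers of 2.
So 3^103 ≡ 375 · 86 · 81 · 9 · 3 ≡ 262 (mod 413).
Squaring chain: 262 → 86; never reaches −1, so base 3 is a Miller–Rabin witness that 413 is composite.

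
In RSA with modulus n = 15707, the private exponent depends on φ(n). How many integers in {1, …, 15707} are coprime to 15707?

Factor: 15707 = 113 · 139.
φ(15707) = (113−1) · (139−1) = 112 · 138 = 15456.

15456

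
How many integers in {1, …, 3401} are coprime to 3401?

3204

Factor: 3401 = 19 · 179.
φ(3401) = (19−1) · (179−1) = 18 · 178 = 3204.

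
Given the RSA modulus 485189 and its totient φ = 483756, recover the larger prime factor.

887

φ(n) = (p−1)(q−1) = n − (p+q) + 1, so p + q = 485189 − 483756 + 1 = 1434.
p and q are the roots of t² − 1434t + 485189 = 0.
Discriminant: 1434² − 4·485189 = 2056356 − 1940756 = 115600; √115600 = 340.
q = (1434 − 340)/2 = 547, p = (1434 + 340)/2 = 887.
Check: 547 · 887 = 485189.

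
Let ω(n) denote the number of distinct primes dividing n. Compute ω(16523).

3

16523 = 13 · 1271
1271 = 31 · 41
16523 = 13 · 31 · 41, which has 3 distinct prime factors.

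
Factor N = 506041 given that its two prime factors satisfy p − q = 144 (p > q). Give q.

643

Since p = q + 144, we have 506041 = q(q + 144), so q² + 144q − 506041 = 0.
Discriminant: 144² + 4·506041 = 20736 + 2024164 = 2044900; √2044900 = 1430.
q = (−144 + 1430)/2 = 643, and p = q + 144 = 787.
Check: 643 · 787 = 506041.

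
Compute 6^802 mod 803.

641

6^1 ≡ 6 (mod 803)
6^2 ≡ 6^2 = 36 ≡ 36 (mod 803)
6^4 ≡ 36^2 = 1296 ≡ 493 (mod 803)
6^8 ≡ 493^2 = 243049 ≡ 543 (mod 803)
6^16 ≡ 543^2 = 294849 ≡ 148 (mod 803)
6^32 ≡ 148^2 = 21904 ≡ 223 (mod 803)
6^64 ≡ 223^2 = 49729 ≡ 746 (mod 803)
6^128 ≡ 746^2 = 556516 ≡ 37 (mod 803)
6^256 ≡ 37^2 = 1369 ≡ 566 (mod 803)
6^512 ≡ 566^2 = 320356 ≡ 762 (mod 803)
802 = 512 + 256 + 32 + 2 in binary powers of 2.
So 6^802 ≡ 762 · 566 · 223 · 36 ≡ 641 (mod 803).
Since 641 ≠ 1, base 6 is a Fermat witness: 803 is composite.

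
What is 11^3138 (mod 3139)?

11^1 ≡ 11 (mod 3139)
11^2 ≡ 11^2 = 121 ≡ 121 (mod 3139)
11^4 ≡ 121^2 = 14641 ≡ 2085 (mod 3139)
11^8 ≡ 2085^2 = 4347225 ≡ 2849 (mod 3139)
11^16 ≡ 2849^2 = 8116801 ≡ 2486 (mod 3139)
11^32 ≡ 2486^2 = 6180196 ≡ 2644 (mod 3139)
11^64 ≡ 2644^2 = 6990736 ≡ 183 (mod 3139)
11^128 ≡ 183^2 = 33489 ≡ 2099 (mod 3139)
11^256 ≡ 2099^2 = 4405801 ≡ 1784 (mod 3139)
11^512 ≡ 1784^2 = 3182656 ≡ 2849 (mod 3139)
11^1024 ≡ 2849^2 = 8116801 ≡ 2486 (mod 3139)
11^2048 ≡ 2486^2 = 6180196 ≡ 2644 (mod 3139)
3138 = 2048 + 1024 + 64 + 2 in binary powers of 2.
So 11^3138 ≡ 2644 · 2486 · 183 · 121 ≡ 1755 (mod 3139).
Since 1755 ≠ 1, base 11 is a Fermat witness: 3139 is composite.

1755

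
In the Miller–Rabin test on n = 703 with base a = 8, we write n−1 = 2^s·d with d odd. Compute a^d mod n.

512

703 − 1 = 702 = 2^1 · 351, so d = 351.
8^1 ≡ 8 (mod 703)
8^2 ≡ 8^2 = 64 ≡ 64 (mod 703)
8^4 ≡ 64^2 = 4096 ≡ 581 (mod 703)
8^8 ≡ 581^2 = 337561 ≡ 121 (mod 703)
8^16 ≡ 121^2 = 14641 ≡ 581 (mod 703)
8^32 ≡ 581^2 = 337561 ≡ 121 (mod 703)
8^64 ≡ 121^2 = 14641 ≡ 581 (mod 703)
8^128 ≡ 581^2 = 337561 ≡ 121 (mod 703)
8^256 ≡ 121^2 = 14641 ≡ 581 (mod 703)
351 = 256 + 64 + 16 + 8 + 4 + 2 + 1 in binary powers of 2.
So 8^351 ≡ 581 · 581 · 581 · 121 · 581 · 64 · 8 ≡ 512 (mod 703).
Squaring chain: 512; never reaches −1, so base 8 is a Miller–Rabin witness that 703 is composite.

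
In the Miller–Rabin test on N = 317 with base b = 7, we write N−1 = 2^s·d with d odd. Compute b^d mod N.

316

317 − 1 = 316 = 2^2 · 79, so d = 79.
7^1 ≡ 7 (mod 317)
7^2 ≡ 7^2 = 49 ≡ 49 (mod 317)
7^4 ≡ 49^2 = 2401 ≡ 182 (mod 317)
7^8 ≡ 182^2 = 33124 ≡ 156 (mod 317)
7^16 ≡ 156^2 = 24336 ≡ 244 (mod 317)
7^32 ≡ 244^2 = 59536 ≡ 257 (mod 317)
7^64 ≡ 257^2 = 66049 ≡ 113 (mod 317)
79 = 64 + 8 + 4 + 2 + 1 in binary powers of 2.
So 7^79 ≡ 113 · 156 · 182 · 49 · 7 ≡ 316 (mod 317).
Since 7^d ≡ 316 (mod 317), base 7 does not prove 317 composite.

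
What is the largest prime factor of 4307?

4307 = 59 · 73
73 is prime.
So 4307 = 59 · 73; the largest prime factor is 73.

73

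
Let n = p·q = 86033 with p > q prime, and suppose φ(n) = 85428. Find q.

φ(n) = (p−1)(q−1) = n − (p+q) + 1, so p + q = 86033 − 85428 + 1 = 606.
p and q are the roots of t² − 606t + 86033 = 0.
Discriminant: 606² − 4·86033 = 367236 − 344132 = 23104; √23104 = 152.
q = (606 − 152)/2 = 227, p = (606 + 152)/2 = 379.
Check: 227 · 379 = 86033.

227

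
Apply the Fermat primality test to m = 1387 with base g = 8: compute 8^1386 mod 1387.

1

8^1 ≡ 8 (mod 1387)
8^2 ≡ 8^2 = 64 ≡ 64 (mod 1387)
8^4 ≡ 64^2 = 4096 ≡ 1322 (mod 1387)
8^8 ≡ 1322^2 = 1747684 ≡ 64 (mod 1387)
8^16 ≡ 64^2 = 4096 ≡ 1322 (mod 1387)
8^32 ≡ 1322^2 = 1747684 ≡ 64 (mod 1387)
8^64 ≡ 64^2 = 4096 ≡ 1322 (mod 1387)
8^128 ≡ 1322^2 = 1747684 ≡ 64 (mod 1387)
8^256 ≡ 64^2 = 4096 ≡ 1322 (mod 1387)
8^512 ≡ 1322^2 = 1747684 ≡ 64 (mod 1387)
8^1024 ≡ 64^2 = 4096 ≡ 1322 (mod 1387)
1386 = 1024 + 256 + 64 + 32 + 8 + 2 in binary powers of 2.
So 8^1386 ≡ 1322 · 1322 · 1322 · 64 · 64 · 64 ≡ 1 (mod 1387).
Since the result is 1, base 8 gives no evidence that 1387 is composite.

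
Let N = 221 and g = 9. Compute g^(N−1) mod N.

9^1 ≡ 9 (mod 221)
9^2 ≡ 9^2 = 81 ≡ 81 (mod 221)
9^4 ≡ 81^2 = 6561 ≡ 152 (mod 221)
9^8 ≡ 152^2 = 23104 ≡ 120 (mod 221)
9^16 ≡ 120^2 = 14400 ≡ 35 (mod 221)
9^32 ≡ 35^2 = 1225 ≡ 120 (mod 221)
9^64 ≡ 120^2 = 14400 ≡ 35 (mod 221)
9^128 ≡ 35^2 = 1225 ≡ 120 (mod 221)
220 = 128 + 64 + 16 + 8 + 4 in binary powers of 2.
So 9^220 ≡ 120 · 35 · 35 · 120 · 152 ≡ 152 (mod 221).
Since 152 ≠ 1, base 9 is a Fermat witness: 221 is composite.

152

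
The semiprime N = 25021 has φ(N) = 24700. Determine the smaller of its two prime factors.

φ(n) = (p−1)(q−1) = n − (p+q) + 1, so p + q = 25021 − 24700 + 1 = 322.
p and q are the roots of t² − 322t + 25021 = 0.
Discriminant: 322² − 4·25021 = 103684 − 100084 = 3600; √3600 = 60.
q = (322 − 60)/2 = 131, p = (322 + 60)/2 = 191.
Check: 131 · 191 = 25021.

131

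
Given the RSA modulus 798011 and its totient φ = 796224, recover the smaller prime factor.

859

φ(n) = (p−1)(q−1) = n − (p+q) + 1, so p + q = 798011 − 796224 + 1 = 1788.
p and q are the roots of t² − 1788t + 798011 = 0.
Discriminant: 1788² − 4·798011 = 3196944 − 3192044 = 4900; √4900 = 70.
q = (1788 − 70)/2 = 859, p = (1788 + 70)/2 = 929.
Check: 859 · 929 = 798011.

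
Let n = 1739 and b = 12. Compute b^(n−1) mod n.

12^1 ≡ 12 (mod 1739)
12^2 ≡ 12^2 = 144 ≡ 144 (mod 1739)
12^4 ≡ 144^2 = 20736 ≡ 1607 (mod 1739)
12^8 ≡ 1607^2 = 2582449 ≡ 34 (mod 1739)
12^16 ≡ 34^2 = 1156 ≡ 1156 (mod 1739)
12^32 ≡ 1156^2 = 1336336 ≡ 784 (mod 1739)
12^64 ≡ 784^2 = 614656 ≡ 789 (mod 1739)
12^128 ≡ 789^2 = 622521 ≡ 1698 (mod 1739)
12^256 ≡ 1698^2 = 2883204 ≡ 1681 (mod 1739)
12^512 ≡ 1681^2 = 2825761 ≡ 1625 (mod 1739)
12^1024 ≡ 1625^2 = 2640625 ≡ 823 (mod 1739)
1738 = 1024 + 512 + 128 + 64 + 8 + 2 in binary powers of 2.
So 12^1738 ≡ 823 · 1625 · 1698 · 789 · 34 · 144 ≡ 382 (mod 1739).
Since 382 ≠ 1, base 12 is a Fermat witness: 1739 is composite.

382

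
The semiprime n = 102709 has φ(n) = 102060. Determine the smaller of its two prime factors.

271

φ(n) = (p−1)(q−1) = n − (p+q) + 1, so p + q = 102709 − 102060 + 1 = 650.
p and q are the roots of t² − 650t + 102709 = 0.
Discriminant: 650² − 4·102709 = 422500 − 410836 = 11664; √11664 = 108.
q = (650 − 108)/2 = 271, p = (650 + 108)/2 = 379.
Check: 271 · 379 = 102709.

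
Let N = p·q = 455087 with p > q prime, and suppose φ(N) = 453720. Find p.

797

φ(n) = (p−1)(q−1) = n − (p+q) + 1, so p + q = 455087 − 453720 + 1 = 1368.
p and q are the roots of t² − 1368t + 455087 = 0.
Discriminant: 1368² − 4·455087 = 1871424 − 1820348 = 51076; √51076 = 226.
q = (1368 − 226)/2 = 571, p = (1368 + 226)/2 = 797.
Check: 571 · 797 = 455087.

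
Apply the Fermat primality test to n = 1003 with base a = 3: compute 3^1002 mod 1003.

144

3^1 ≡ 3 (mod 1003)
3^2 ≡ 3^2 = 9 ≡ 9 (mod 1003)
3^4 ≡ 9^2 = 81 ≡ 81 (mod 1003)
3^8 ≡ 81^2 = 6561 ≡ 543 (mod 1003)
3^16 ≡ 543^2 = 294849 ≡ 970 (mod 1003)
3^32 ≡ 970^2 = 940900 ≡ 86 (mod 1003)
3^64 ≡ 86^2 = 7396 ≡ 375 (mod 1003)
3^128 ≡ 375^2 = 140625 ≡ 205 (mod 1003)
3^256 ≡ 205^2 = 42025 ≡ 902 (mod 1003)
3^512 ≡ 902^2 = 813604 ≡ 171 (mod 1003)
1002 = 512 + 256 + 128 + 64 + 32 + 8 + 2 in binary powers of 2.
So 3^1002 ≡ 171 · 902 · 205 · 375 · 86 · 543 · 9 ≡ 144 (mod 1003).
Since 144 ≠ 1, base 3 is a Fermat witness: 1003 is composite.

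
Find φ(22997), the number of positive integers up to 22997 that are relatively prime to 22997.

20160

Factor: 22997 = 13 · 29 · 61.
φ(22997) = (13−1) · (29−1) · (61−1) = 12 · 28 · 60 = 20160.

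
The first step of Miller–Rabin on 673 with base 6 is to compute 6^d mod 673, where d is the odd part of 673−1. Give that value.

209

673 − 1 = 672 = 2^5 · 21, so d = 21.
6^1 ≡ 6 (mod 673)
6^2 ≡ 6^2 = 36 ≡ 36 (mod 673)
6^4 ≡ 36^2 = 1296 ≡ 623 (mod 673)
6^8 ≡ 623^2 = 388129 ≡ 481 (mod 673)
6^16 ≡ 481^2 = 231361 ≡ 522 (mod 673)
21 = 16 + 4 + 1 in binary powers of 2.
So 6^21 ≡ 522 · 623 · 6 ≡ 209 (mod 673).
Squaring chain: 209 → 609 → 58 → 672 → 1; reaches −1, so base 6 does not prove 673 composite.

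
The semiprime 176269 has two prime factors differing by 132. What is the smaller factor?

Since p = q + 132, we have 176269 = q(q + 132), so q² + 132q − 176269 = 0.
Discriminant: 132² + 4·176269 = 17424 + 705076 = 722500; √722500 = 850.
q = (−132 + 850)/2 = 359, and p = q + 132 = 491.
Check: 359 · 491 = 176269.

359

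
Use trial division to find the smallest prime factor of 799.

799 is odd.
Digit sum 25, not divisible by 3.
Ends in 9: not divisible by 5.
7: 799 = 7·114 + 1
11: 799 = 11·72 + 7
13: 799 = 13·61 + 6
17: 799 = 17·47

17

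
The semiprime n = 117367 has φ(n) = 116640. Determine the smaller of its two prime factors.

φ(n) = (p−1)(q−1) = n − (p+q) + 1, so p + q = 117367 − 116640 + 1 = 728.
p and q are the roots of t² − 728t + 117367 = 0.
Discriminant: 728² − 4·117367 = 529984 − 469468 = 60516; √60516 = 246.
q = (728 − 246)/2 = 241, p = (728 + 246)/2 = 487.
Check: 241 · 487 = 117367.

241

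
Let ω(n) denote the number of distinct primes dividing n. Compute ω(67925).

67925 = 5^2 · 2717
2717 = 11 · 247
247 = 13 · 19
67925 = 5^2 · 11 · 13 · 19, which has 4 distinct prime factors.

4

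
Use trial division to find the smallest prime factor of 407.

11

407 is odd.
Digit sum 11, not divisible by 3.
Ends in 7: not divisible by 5.
7: 407 = 7·58 + 1
11: 407 = 11·37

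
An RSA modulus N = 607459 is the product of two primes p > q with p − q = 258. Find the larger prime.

Since p = q + 258, we have 607459 = q(q + 258), so q² + 258q − 607459 = 0.
Discriminant: 258² + 4·607459 = 66564 + 2429836 = 2496400; √2496400 = 1580.
q = (−258 + 1580)/2 = 661, and p = q + 258 = 919.
Check: 661 · 919 = 607459.

919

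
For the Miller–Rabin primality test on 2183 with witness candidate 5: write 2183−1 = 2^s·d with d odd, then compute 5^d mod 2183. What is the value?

2183 − 1 = 2182 = 2^1 · 1091, so d = 1091.
5^1 ≡ 5 (mod 2183)
5^2 ≡ 5^2 = 25 ≡ 25 (mod 2183)
5^4 ≡ 25^2 = 625 ≡ 625 (mod 2183)
5^8 ≡ 625^2 = 390625 ≡ 2051 (mod 2183)
5^16 ≡ 2051^2 = 4206601 ≡ 2143 (mod 2183)
5^32 ≡ 2143^2 = 4592449 ≡ 1600 (mod 2183)
5^64 ≡ 1600^2 = 2560000 ≡ 1524 (mod 2183)
5^128 ≡ 1524^2 = 2322576 ≡ 2047 (mod 2183)
5^256 ≡ 2047^2 = 4190209 ≡ 1032 (mod 2183)
5^512 ≡ 1032^2 = 1065024 ≡ 1903 (mod 2183)
5^1024 ≡ 1903^2 = 3621409 ≡ 1995 (mod 2183)
1091 = 1024 + 64 + 2 + 1 in binary powers of 2.
So 5^1091 ≡ 1995 · 1524 · 25 · 5 ≡ 298 (mod 2183).
Squaring chain: 298; never reaches −1, so base 5 is a Miller–Rabin witness that 2183 is composite.

298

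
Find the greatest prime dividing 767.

767 = 13 · 59
59 is prime.
So 767 = 13 · 59; the largest prime factor is 59.

59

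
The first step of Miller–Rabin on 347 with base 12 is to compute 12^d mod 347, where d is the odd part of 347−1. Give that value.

1

347 − 1 = 346 = 2^1 · 173, so d = 173.
12^1 ≡ 12 (mod 347)
12^2 ≡ 12^2 = 144 ≡ 144 (mod 347)
12^4 ≡ 144^2 = 20736 ≡ 263 (mod 347)
12^8 ≡ 263^2 = 69169 ≡ 116 (mod 347)
12^16 ≡ 116^2 = 13456 ≡ 270 (mod 347)
12^32 ≡ 270^2 = 72900 ≡ 30 (mod 347)
12^64 ≡ 30^2 = 900 ≡ 206 (mod 347)
12^128 ≡ 206^2 = 42436 ≡ 102 (mod 347)
173 = 128 + 32 + 8 + 4 + 1 in binary powers of 2.
So 12^173 ≡ 102 · 30 · 116 · 263 · 12 ≡ 1 (mod 347).
Since 12^d ≡ 1 (mod 347), base 12 does not prove 347 composite.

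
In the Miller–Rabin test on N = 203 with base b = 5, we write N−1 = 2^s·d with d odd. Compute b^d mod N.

38

203 − 1 = 202 = 2^1 · 101, so d = 101.
5^1 ≡ 5 (mod 203)
5^2 ≡ 5^2 = 25 ≡ 25 (mod 203)
5^4 ≡ 25^2 = 625 ≡ 16 (mod 203)
5^8 ≡ 16^2 = 256 ≡ 53 (mod 203)
5^16 ≡ 53^2 = 2809 ≡ 170 (mod 203)
5^32 ≡ 170^2 = 28900 ≡ 74 (mod 203)
5^64 ≡ 74^2 = 5476 ≡ 198 (mod 203)
101 = 64 + 32 + 4 + 1 in binary powers of 2.
So 5^101 ≡ 198 · 74 · 16 · 5 ≡ 38 (mod 203).
Squaring chain: 38; never reaches −1, so base 5 is a Miller–Rabin witness that 203 is composite.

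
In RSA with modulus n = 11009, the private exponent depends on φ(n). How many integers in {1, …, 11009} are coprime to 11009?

10800

Factor: 11009 = 101 · 109.
φ(11009) = (101−1) · (109−1) = 100 · 108 = 10800.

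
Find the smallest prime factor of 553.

553 is odd.
Digit sum 13, not divisible by 3.
Ends in 3: not divisible by 5.
7: 553 = 7·79

7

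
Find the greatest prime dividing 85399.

85399 = 23 · 3713
3713 = 47 · 79
79 is prime.
So 85399 = 23 · 47 · 79; the largest prime factor is 79.

79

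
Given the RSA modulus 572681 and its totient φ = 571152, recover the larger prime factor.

877

φ(n) = (p−1)(q−1) = n − (p+q) + 1, so p + q = 572681 − 571152 + 1 = 1530.
p and q are the roots of t² − 1530t + 572681 = 0.
Discriminant: 1530² − 4·572681 = 2340900 − 2290724 = 50176; √50176 = 224.
q = (1530 − 224)/2 = 653, p = (1530 + 224)/2 = 877.
Check: 653 · 877 = 572681.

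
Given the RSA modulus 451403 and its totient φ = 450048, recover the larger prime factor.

769

φ(n) = (p−1)(q−1) = n − (p+q) + 1, so p + q = 451403 − 450048 + 1 = 1356.
p and q are the roots of t² − 1356t + 451403 = 0.
Discriminant: 1356² − 4·451403 = 1838736 − 1805612 = 33124; √33124 = 182.
q = (1356 − 182)/2 = 587, p = (1356 + 182)/2 = 769.
Check: 587 · 769 = 451403.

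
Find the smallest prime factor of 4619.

31

4619 is odd.
Digit sum 20, not divisible by 3.
Ends in 9: not divisible by 5.
7: 4619 = 7·659 + 6
11: 4619 = 11·419 + 10
13: 4619 = 13·355 + 4
17: 4619 = 17·271 + 12
19: 4619 = 19·243 + 2
23: 4619 = 23·200 + 19
29: 4619 = 29·159 + 8
31: 4619 = 31·149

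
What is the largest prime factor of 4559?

4559 = 47 · 97
97 is prime.
So 4559 = 47 · 97; the largest prime factor is 97.

97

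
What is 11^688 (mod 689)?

289

11^1 ≡ 11 (mod 689)
11^2 ≡ 11^2 = 121 ≡ 121 (mod 689)
11^4 ≡ 121^2 = 14641 ≡ 172 (mod 689)
11^8 ≡ 172^2 = 29584 ≡ 646 (mod 689)
11^16 ≡ 646^2 = 417316 ≡ 471 (mod 689)
11^32 ≡ 471^2 = 221841 ≡ 672 (mod 689)
11^64 ≡ 672^2 = 451584 ≡ 289 (mod 689)
11^128 ≡ 289^2 = 83521 ≡ 152 (mod 689)
11^256 ≡ 152^2 = 23104 ≡ 367 (mod 689)
11^512 ≡ 367^2 = 134689 ≡ 334 (mod 689)
688 = 512 + 128 + 32 + 16 in binary powers of 2.
So 11^688 ≡ 334 · 152 · 672 · 471 ≡ 289 (mod 689).
Since 289 ≠ 1, base 11 is a Fermat witness: 689 is composite.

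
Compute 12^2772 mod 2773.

1575

12^1 ≡ 12 (mod 2773)
12^2 ≡ 12^2 = 144 ≡ 144 (mod 2773)
12^4 ≡ 144^2 = 20736 ≡ 1325 (mod 2773)
12^8 ≡ 1325^2 = 1755625 ≡ 316 (mod 2773)
12^16 ≡ 316^2 = 99856 ≡ 28 (mod 2773)
12^32 ≡ 28^2 = 784 ≡ 784 (mod 2773)
12^64 ≡ 784^2 = 614656 ≡ 1823 (mod 2773)
12^128 ≡ 1823^2 = 3323329 ≡ 1275 (mod 2773)
12^256 ≡ 1275^2 = 1625625 ≡ 647 (mod 2773)
12^512 ≡ 647^2 = 418609 ≡ 2659 (mod 2773)
12^1024 ≡ 2659^2 = 7070281 ≡ 1904 (mod 2773)
12^2048 ≡ 1904^2 = 3625216 ≡ 905 (mod 2773)
2772 = 2048 + 512 + 128 + 64 + 16 + 4 in binary powers of 2.
So 12^2772 ≡ 905 · 2659 · 1275 · 1823 · 28 · 1325 ≡ 1575 (mod 2773).
Since 1575 ≠ 1, base 12 is a Fermat witness: 2773 is composite.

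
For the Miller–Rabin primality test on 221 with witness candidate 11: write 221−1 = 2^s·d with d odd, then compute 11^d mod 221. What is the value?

54

221 − 1 = 220 = 2^2 · 55, so d = 55.
11^1 ≡ 11 (mod 221)
11^2 ≡ 11^2 = 121 ≡ 121 (mod 221)
11^4 ≡ 121^2 = 14641 ≡ 55 (mod 221)
11^8 ≡ 55^2 = 3025 ≡ 152 (mod 221)
11^16 ≡ 152^2 = 23104 ≡ 120 (mod 221)
11^32 ≡ 120^2 = 14400 ≡ 35 (mod 221)
55 = 32 + 16 + 4 + 2 + 1 in binary powers of 2.
So 11^55 ≡ 35 · 120 · 55 · 121 · 11 ≡ 54 (mod 221).
Squaring chain: 54 → 43; never reaches −1, so base 11 is a Miller–Rabin witness that 221 is composite.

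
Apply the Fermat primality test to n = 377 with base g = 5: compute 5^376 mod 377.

5^1 ≡ 5 (mod 377)
5^2 ≡ 5^2 = 25 ≡ 25 (mod 377)
5^4 ≡ 25^2 = 625 ≡ 248 (mod 377)
5^8 ≡ 248^2 = 61504 ≡ 53 (mod 377)
5^16 ≡ 53^2 = 2809 ≡ 170 (mod 377)
5^32 ≡ 170^2 = 28900 ≡ 248 (mod 377)
5^64 ≡ 248^2 = 61504 ≡ 53 (mod 377)
5^128 ≡ 53^2 = 2809 ≡ 170 (mod 377)
5^256 ≡ 170^2 = 28900 ≡ 248 (mod 377)
376 = 256 + 64 + 32 + 16 + 8 in binary powers of 2.
So 5^376 ≡ 248 · 53 · 248 · 170 · 53 ≡ 326 (mod 377).
Since 326 ≠ 1, base 5 is a Fermat witness: 377 is composite.

326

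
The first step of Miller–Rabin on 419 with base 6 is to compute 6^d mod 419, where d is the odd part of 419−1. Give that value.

419 − 1 = 418 = 2^1 · 209, so d = 209.
6^1 ≡ 6 (mod 419)
6^2 ≡ 6^2 = 36 ≡ 36 (mod 419)
6^4 ≡ 36^2 = 1296 ≡ 39 (mod 419)
6^8 ≡ 39^2 = 1521 ≡ 264 (mod 419)
6^16 ≡ 264^2 = 69696 ≡ 142 (mod 419)
6^32 ≡ 142^2 = 20164 ≡ 52 (mod 419)
6^64 ≡ 52^2 = 2704 ≡ 190 (mod 419)
6^128 ≡ 190^2 = 36100 ≡ 66 (mod 419)
209 = 128 + 64 + 16 + 1 in binary powers of 2.
So 6^209 ≡ 66 · 190 · 142 · 6 ≡ 418 (mod 419).
Since 6^d ≡ 418 (mod 419), base 6 does not prove 419 composite.

418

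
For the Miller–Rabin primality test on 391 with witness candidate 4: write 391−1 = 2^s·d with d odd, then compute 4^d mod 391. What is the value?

391 − 1 = 390 = 2^1 · 195, so d = 195.
4^1 ≡ 4 (mod 391)
4^2 ≡ 4^2 = 16 ≡ 16 (mod 391)
4^4 ≡ 16^2 = 256 ≡ 256 (mod 391)
4^8 ≡ 256^2 = 65536 ≡ 239 (mod 391)
4^16 ≡ 239^2 = 57121 ≡ 35 (mod 391)
4^32 ≡ 35^2 = 1225 ≡ 52 (mod 391)
4^64 ≡ 52^2 = 2704 ≡ 358 (mod 391)
4^128 ≡ 358^2 = 128164 ≡ 307 (mod 391)
195 = 128 + 64 + 2 + 1 in binary powers of 2.
So 4^195 ≡ 307 · 358 · 16 · 4 ≡ 285 (mod 391).
Squaring chain: 285; never reaches −1, so base 4 is a Miller–Rabin witness that 391 is composite.

285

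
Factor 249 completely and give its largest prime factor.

249 = 3 · 83
83 is prime.
So 249 = 3 · 83; the largest prime factor is 83.

83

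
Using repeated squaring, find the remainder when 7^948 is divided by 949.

7^1 ≡ 7 (mod 949)
7^2 ≡ 7^2 = 49 ≡ 49 (mod 949)
7^4 ≡ 49^2 = 2401 ≡ 503 (mod 949)
7^8 ≡ 503^2 = 253009 ≡ 575 (mod 949)
7^16 ≡ 575^2 = 330625 ≡ 373 (mod 949)
7^32 ≡ 373^2 = 139129 ≡ 575 (mod 949)
7^64 ≡ 575^2 = 330625 ≡ 373 (mod 949)
7^128 ≡ 373^2 = 139129 ≡ 575 (mod 949)
7^256 ≡ 575^2 = 330625 ≡ 373 (mod 949)
7^512 ≡ 373^2 = 139129 ≡ 575 (mod 949)
948 = 512 + 256 + 128 + 32 + 16 + 4 in binary powers of 2.
So 7^948 ≡ 575 · 373 · 575 · 575 · 373 · 503 ≡ 729 (mod 949).
Since 729 ≠ 1, base 7 is a Fermat witness: 949 is composite.

729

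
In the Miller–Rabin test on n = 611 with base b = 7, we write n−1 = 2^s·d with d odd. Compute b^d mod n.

611 − 1 = 610 = 2^1 · 305, so d = 305.
7^1 ≡ 7 (mod 611)
7^2 ≡ 7^2 = 49 ≡ 49 (mod 611)
7^4 ≡ 49^2 = 2401 ≡ 568 (mod 611)
7^8 ≡ 568^2 = 322624 ≡ 16 (mod 611)
7^16 ≡ 16^2 = 256 ≡ 256 (mod 611)
7^32 ≡ 256^2 = 65536 ≡ 159 (mod 611)
7^64 ≡ 159^2 = 25281 ≡ 230 (mod 611)
7^128 ≡ 230^2 = 52900 ≡ 354 (mod 611)
7^256 ≡ 354^2 = 125316 ≡ 61 (mod 611)
305 = 256 + 32 + 16 + 1 in binary powers of 2.
So 7^305 ≡ 61 · 159 · 256 · 7 ≡ 102 (mod 611).
Squaring chain: 102; never reaches −1, so base 7 is a Miller–Rabin witness that 611 is composite.

102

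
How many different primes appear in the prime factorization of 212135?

212135 = 5 · 42427
42427 = 7 · 6061
6061 = 11 · 551
551 = 19 · 29
212135 = 5 · 7 · 11 · 19 · 29, which has 5 distinct prime factors.

5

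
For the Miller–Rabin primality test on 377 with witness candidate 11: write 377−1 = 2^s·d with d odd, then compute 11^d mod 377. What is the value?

305

377 − 1 = 376 = 2^3 · 47, so d = 47.
11^1 ≡ 11 (mod 377)
11^2 ≡ 11^2 = 121 ≡ 121 (mod 377)
11^4 ≡ 121^2 = 14641 ≡ 315 (mod 377)
11^8 ≡ 315^2 = 99225 ≡ 74 (mod 377)
11^16 ≡ 74^2 = 5476 ≡ 198 (mod 377)
11^32 ≡ 198^2 = 39204 ≡ 373 (mod 377)
47 = 32 + 8 + 4 + 2 + 1 in binary powers of 2.
So 11^47 ≡ 373 · 74 · 315 · 121 · 11 ≡ 305 (mod 377).
Squaring chain: 305 → 283 → 165; never reaches −1, so base 11 is a Miller–Rabin witness that 377 is composite.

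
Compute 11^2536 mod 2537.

1067

11^1 ≡ 11 (mod 2537)
11^2 ≡ 11^2 = 121 ≡ 121 (mod 2537)
11^4 ≡ 121^2 = 14641 ≡ 1956 (mod 2537)
11^8 ≡ 1956^2 = 3825936 ≡ 140 (mod 2537)
11^16 ≡ 140^2 = 19600 ≡ 1841 (mod 2537)
11^32 ≡ 1841^2 = 3389281 ≡ 2386 (mod 2537)
11^64 ≡ 2386^2 = 5692996 ≡ 2505 (mod 2537)
11^128 ≡ 2505^2 = 6275025 ≡ 1024 (mod 2537)
11^256 ≡ 1024^2 = 1048576 ≡ 795 (mod 2537)
11^512 ≡ 795^2 = 632025 ≡ 312 (mod 2537)
11^1024 ≡ 312^2 = 97344 ≡ 938 (mod 2537)
11^2048 ≡ 938^2 = 879844 ≡ 2042 (mod 2537)
2536 = 2048 + 256 + 128 + 64 + 32 + 8 in binary powers of 2.
So 11^2536 ≡ 2042 · 795 · 1024 · 2505 · 2386 · 140 ≡ 1067 (mod 2537).
Since 1067 ≠ 1, base 11 is a Fermat witness: 2537 is composite.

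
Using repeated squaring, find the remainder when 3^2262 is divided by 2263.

3^1 ≡ 3 (mod 2263)
3^2 ≡ 3^2 = 9 ≡ 9 (mod 2263)
3^4 ≡ 9^2 = 81 ≡ 81 (mod 2263)
3^8 ≡ 81^2 = 6561 ≡ 2035 (mod 2263)
3^16 ≡ 2035^2 = 4141225 ≡ 2198 (mod 2263)
3^32 ≡ 2198^2 = 4831204 ≡ 1962 (mod 2263)
3^64 ≡ 1962^2 = 3849444 ≡ 81 (mod 2263)
3^128 ≡ 81^2 = 6561 ≡ 2035 (mod 2263)
3^256 ≡ 2035^2 = 4141225 ≡ 2198 (mod 2263)
3^512 ≡ 2198^2 = 4831204 ≡ 1962 (mod 2263)
3^1024 ≡ 1962^2 = 3849444 ≡ 81 (mod 2263)
3^2048 ≡ 81^2 = 6561 ≡ 2035 (mod 2263)
2262 = 2048 + 128 + 64 + 16 + 4 + 2 in binary powers of 2.
So 3^2262 ≡ 2035 · 2035 · 81 · 2198 · 81 · 9 ≡ 2116 (mod 2263).
Since 2116 ≠ 1, base 3 is a Fermat witness: 2263 is composite.

2116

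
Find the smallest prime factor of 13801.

13801 is odd.
Digit sum 13, not divisible by 3.
Ends in 1: not divisible by 5.
7: 13801 = 7·1971 + 4
11: 13801 = 11·1254 + 7
13: 13801 = 13·1061 + 8
17: 13801 = 17·811 + 14
19: 13801 = 19·726 + 7
23: 13801 = 23·600 + 1
29: 13801 = 29·475 + 26
31: 13801 = 31·445 + 6
37: 13801 = 37·373

37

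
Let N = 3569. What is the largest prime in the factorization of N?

83

3569 = 43 · 83
83 is prime.
So 3569 = 43 · 83; the largest prime factor is 83.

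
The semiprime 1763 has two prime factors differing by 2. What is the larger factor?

43

Since p = q + 2, we have 1763 = q(q + 2), so q² + 2q − 1763 = 0.
Discriminant: 2² + 4·1763 = 4 + 7052 = 7056; √7056 = 84.
q = (−2 + 84)/2 = 41, and p = q + 2 = 43.
Check: 41 · 43 = 1763.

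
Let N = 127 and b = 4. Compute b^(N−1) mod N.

4^1 ≡ 4 (mod 127)
4^2 ≡ 4^2 = 16 ≡ 16 (mod 127)
4^4 ≡ 16^2 = 256 ≡ 2 (mod 127)
4^8 ≡ 2^2 = 4 ≡ 4 (mod 127)
4^16 ≡ 4^2 = 16 ≡ 16 (mod 127)
4^32 ≡ 16^2 = 256 ≡ 2 (mod 127)
4^64 ≡ 2^2 = 4 ≡ 4 (mod 127)
126 = 64 + 32 + 16 + 8 + 4 + 2 in binary powers of 2.
So 4^126 ≡ 4 · 2 · 16 · 4 · 2 · 16 ≡ 1 (mod 127).
Since the result is 1, base 4 gives no evidence that 127 is composite.

1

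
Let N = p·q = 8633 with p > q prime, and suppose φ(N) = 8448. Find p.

97

φ(n) = (p−1)(q−1) = n − (p+q) + 1, so p + q = 8633 − 8448 + 1 = 186.
p and q are the roots of t² − 186t + 8633 = 0.
Discriminant: 186² − 4·8633 = 34596 − 34532 = 64; √64 = 8.
q = (186 − 8)/2 = 89, p = (186 + 8)/2 = 97.
Check: 89 · 97 = 8633.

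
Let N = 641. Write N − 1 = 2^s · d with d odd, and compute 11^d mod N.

641 − 1 = 640 = 2^7 · 5, so d = 5.
11^1 ≡ 11 (mod 641)
11^2 ≡ 11^2 = 121 ≡ 121 (mod 641)
11^4 ≡ 121^2 = 14641 ≡ 539 (mod 641)
5 = 4 + 1 in binary powers of 2.
So 11^5 ≡ 539 · 11 ≡ 160 (mod 641).
Squaring chain: 160 → 601 → 318 → 487 → 640 → 1 → 1; reaches −1, so base 11 does not prove 641 composite.

160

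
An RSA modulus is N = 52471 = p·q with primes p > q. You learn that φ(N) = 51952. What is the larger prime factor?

383

φ(n) = (p−1)(q−1) = n − (p+q) + 1, so p + q = 52471 − 51952 + 1 = 520.
p and q are the roots of t² − 520t + 52471 = 0.
Discriminant: 520² − 4·52471 = 270400 − 209884 = 60516; √60516 = 246.
q = (520 − 246)/2 = 137, p = (520 + 246)/2 = 383.
Check: 137 · 383 = 52471.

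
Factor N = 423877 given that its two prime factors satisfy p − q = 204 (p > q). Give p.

Since p = q + 204, we have 423877 = q(q + 204), so q² + 204q − 423877 = 0.
Discriminant: 204² + 4·423877 = 41616 + 1695508 = 1737124; √1737124 = 1318.
q = (−204 + 1318)/2 = 557, and p = q + 204 = 761.
Check: 557 · 761 = 423877.

761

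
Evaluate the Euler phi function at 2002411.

Factor: 2002411 = 89 · 149 · 151.
φ(2002411) = (89−1) · (149−1) · (151−1) = 88 · 148 · 150 = 1953600.

1953600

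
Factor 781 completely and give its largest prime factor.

781 = 11 · 71
71 is prime.
So 781 = 11 · 71; the largest prime factor is 71.

71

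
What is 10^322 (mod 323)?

270

10^1 ≡ 10 (mod 323)
10^2 ≡ 10^2 = 100 ≡ 100 (mod 323)
10^4 ≡ 100^2 = 10000 ≡ 310 (mod 323)
10^8 ≡ 310^2 = 96100 ≡ 169 (mod 323)
10^16 ≡ 169^2 = 28561 ≡ 137 (mod 323)
10^32 ≡ 137^2 = 18769 ≡ 35 (mod 323)
10^64 ≡ 35^2 = 1225 ≡ 256 (mod 323)
10^128 ≡ 256^2 = 65536 ≡ 290 (mod 323)
10^256 ≡ 290^2 = 84100 ≡ 120 (mod 323)
322 = 256 + 64 + 2 in binary powers of 2.
So 10^322 ≡ 120 · 256 · 100 ≡ 270 (mod 323).
Since 270 ≠ 1, base 10 is a Fermat witness: 323 is composite.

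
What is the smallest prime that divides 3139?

3139 is odd.
Digit sum 16, not divisible by 3.
Ends in 9: not divisible by 5.
7: 3139 = 7·448 + 3
11: 3139 = 11·285 + 4
13: 3139 = 13·241 + 6
17: 3139 = 17·184 + 11
19: 3139 = 19·165 + 4
23: 3139 = 23·136 + 11
29: 3139 = 29·108 + 7
31: 3139 = 31·101 + 8
37: 3139 = 37·84 + 31
41: 3139 = 41·76 + 23
43: 3139 = 43·73

43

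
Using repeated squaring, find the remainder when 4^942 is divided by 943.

4^1 ≡ 4 (mod 943)
4^2 ≡ 4^2 = 16 ≡ 16 (mod 943)
4^4 ≡ 16^2 = 256 ≡ 256 (mod 943)
4^8 ≡ 256^2 = 65536 ≡ 469 (mod 943)
4^16 ≡ 469^2 = 219961 ≡ 242 (mod 943)
4^32 ≡ 242^2 = 58564 ≡ 98 (mod 943)
4^64 ≡ 98^2 = 9604 ≡ 174 (mod 943)
4^128 ≡ 174^2 = 30276 ≡ 100 (mod 943)
4^256 ≡ 100^2 = 10000 ≡ 570 (mod 943)
4^512 ≡ 570^2 = 324900 ≡ 508 (mod 943)
942 = 512 + 256 + 128 + 32 + 8 + 4 + 2 in binary powers of 2.
So 4^942 ≡ 508 · 570 · 100 · 98 · 469 · 256 · 16 ≡ 836 (mod 943).
Since 836 ≠ 1, base 4 is a Fermat witness: 943 is composite.

836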